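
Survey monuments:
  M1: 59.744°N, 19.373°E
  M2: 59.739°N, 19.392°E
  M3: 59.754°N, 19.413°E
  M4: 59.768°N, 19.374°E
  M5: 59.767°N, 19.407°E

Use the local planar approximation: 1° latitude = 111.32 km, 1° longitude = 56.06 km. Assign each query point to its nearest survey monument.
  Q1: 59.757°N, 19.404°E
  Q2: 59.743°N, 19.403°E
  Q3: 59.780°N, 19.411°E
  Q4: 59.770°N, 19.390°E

Q1→M3; Q2→M2; Q3→M5; Q4→M4

Q1 at 59.757°N, 19.404°E:
  M1: 2.262 km
  M2: 2.114 km
  M3: 0.605 km
  M4: 2.080 km
  M5: 1.126 km
  → nearest: M3 (0.605 km)
Q2 at 59.743°N, 19.403°E:
  M1: 1.685 km
  M2: 0.761 km
  M3: 1.347 km
  M4: 3.223 km
  M5: 2.681 km
  → nearest: M2 (0.761 km)
Q3 at 59.780°N, 19.411°E:
  M1: 4.539 km
  M2: 4.687 km
  M3: 2.896 km
  M4: 2.467 km
  M5: 1.464 km
  → nearest: M5 (1.464 km)
Q4 at 59.770°N, 19.390°E:
  M1: 3.047 km
  M2: 3.453 km
  M3: 2.199 km
  M4: 0.924 km
  M5: 1.010 km
  → nearest: M4 (0.924 km)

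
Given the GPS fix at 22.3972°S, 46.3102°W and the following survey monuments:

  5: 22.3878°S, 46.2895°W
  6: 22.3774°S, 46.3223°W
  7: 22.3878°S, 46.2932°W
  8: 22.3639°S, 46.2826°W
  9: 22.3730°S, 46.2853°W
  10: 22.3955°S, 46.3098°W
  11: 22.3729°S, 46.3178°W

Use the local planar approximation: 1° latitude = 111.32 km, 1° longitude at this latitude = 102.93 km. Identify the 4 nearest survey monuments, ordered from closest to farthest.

10, 7, 5, 6

Distances from 22.3972°S, 46.3102°W:
5: √((0.0094·111.32)² + (0.0207·102.93)²) = √(1.094970 + 4.539674) = 2.3737 km
6: √((0.0198·111.32)² + (-0.0121·102.93)²) = √(4.858216 + 1.551153) = 2.5317 km
7: √((0.0094·111.32)² + (0.0170·102.93)²) = √(1.094970 + 3.061835) = 2.0388 km
8: √((0.0333·111.32)² + (0.0276·102.93)²) = √(13.741523 + 8.070531) = 4.6703 km
9: √((0.0242·111.32)² + (0.0249·102.93)²) = √(7.257334 + 6.568749) = 3.7183 km
10: √((0.0017·111.32)² + (0.0004·102.93)²) = √(0.035813 + 0.001695) = 0.1937 km
11: √((0.0243·111.32)² + (-0.0076·102.93)²) = √(7.317436 + 0.611943) = 2.8159 km
Sorted: 10 (0.1937 km) < 7 (2.0388 km) < 5 (2.3737 km) < 6 (2.5317 km) < 11 (2.8159 km) < 9 (3.7183 km) < …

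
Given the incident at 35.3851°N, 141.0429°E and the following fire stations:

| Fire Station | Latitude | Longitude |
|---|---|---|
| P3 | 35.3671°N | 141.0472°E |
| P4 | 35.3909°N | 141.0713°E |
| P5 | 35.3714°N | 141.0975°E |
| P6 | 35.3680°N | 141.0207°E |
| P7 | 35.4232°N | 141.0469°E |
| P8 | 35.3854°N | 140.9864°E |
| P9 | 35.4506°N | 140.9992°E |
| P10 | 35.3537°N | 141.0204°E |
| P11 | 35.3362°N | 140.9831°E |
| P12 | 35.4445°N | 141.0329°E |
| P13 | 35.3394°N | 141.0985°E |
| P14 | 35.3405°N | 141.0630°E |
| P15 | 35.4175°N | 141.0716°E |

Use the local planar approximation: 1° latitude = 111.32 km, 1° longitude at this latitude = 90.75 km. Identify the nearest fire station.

P3

Distances from 35.3851°N, 141.0429°E:
P3: √((-0.0180·111.32)² + (0.0043·90.75)²) = √(4.015054 + 0.152276) = 2.0414 km
P4: √((0.0058·111.32)² + (0.0284·90.75)²) = √(0.416872 + 6.642475) = 2.6569 km
P5: √((-0.0137·111.32)² + (0.0546·90.75)²) = √(2.325881 + 24.551530) = 5.1843 km
P6: √((-0.0171·111.32)² + (-0.0222·90.75)²) = √(3.623586 + 4.058815) = 2.7717 km
P7: √((0.0381·111.32)² + (0.0040·90.75)²) = √(17.988558 + 0.131769) = 4.2568 km
P8: √((0.0003·111.32)² + (-0.0565·90.75)²) = √(0.001115 + 26.289974) = 5.1275 km
P9: √((0.0655·111.32)² + (-0.0437·90.75)²) = √(53.165389 + 15.727371) = 8.3002 km
P10: √((-0.0314·111.32)² + (-0.0225·90.75)²) = √(12.218157 + 4.169254) = 4.0481 km
P11: √((-0.0489·111.32)² + (-0.0598·90.75)²) = √(29.632215 + 29.450701) = 7.6865 km
P12: √((0.0594·111.32)² + (-0.0100·90.75)²) = √(43.723940 + 0.823556) = 6.6744 km
P13: √((-0.0457·111.32)² + (0.0556·90.75)²) = √(25.880865 + 25.459088) = 7.1652 km
P14: √((-0.0446·111.32)² + (0.0201·90.75)²) = √(24.649954 + 3.327250) = 5.2893 km
P15: √((0.0324·111.32)² + (0.0287·90.75)²) = √(13.008775 + 6.783550) = 4.4489 km
Minimum: P3 at 2.0414 km.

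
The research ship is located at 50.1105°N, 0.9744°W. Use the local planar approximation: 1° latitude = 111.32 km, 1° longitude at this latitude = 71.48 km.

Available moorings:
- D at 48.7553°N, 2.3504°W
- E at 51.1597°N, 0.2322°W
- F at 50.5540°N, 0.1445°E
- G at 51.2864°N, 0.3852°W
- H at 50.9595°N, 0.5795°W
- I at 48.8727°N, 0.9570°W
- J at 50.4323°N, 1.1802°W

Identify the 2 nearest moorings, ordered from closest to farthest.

J, F

Distances from 50.1105°N, 0.9744°W:
D: √((-1.3552·111.32)² + (-1.3760·71.48)²) = √(22759.000287 + 9673.997158) = 180.0916 km
E: √((1.0492·111.32)² + (0.7422·71.48)²) = √(13641.526128 + 2814.563088) = 128.2813 km
F: √((0.4435·111.32)² + (1.1189·71.48)²) = √(2437.438371 + 6396.635962) = 93.9898 km
G: √((1.1759·111.32)² + (0.5892·71.48)²) = √(17135.121020 + 1773.758804) = 137.5096 km
H: √((0.8490·111.32)² + (0.3949·71.48)²) = √(8932.268634 + 796.789046) = 98.6360 km
I: √((-1.2378·111.32)² + (0.0174·71.48)²) = √(18986.606603 + 1.546919) = 137.7975 km
J: √((0.3218·111.32)² + (-0.2058·71.48)²) = √(1283.271280 + 216.401282) = 38.7256 km
Sorted: J (38.7256 km) < F (93.9898 km) < H (98.6360 km) < E (128.2813 km) < …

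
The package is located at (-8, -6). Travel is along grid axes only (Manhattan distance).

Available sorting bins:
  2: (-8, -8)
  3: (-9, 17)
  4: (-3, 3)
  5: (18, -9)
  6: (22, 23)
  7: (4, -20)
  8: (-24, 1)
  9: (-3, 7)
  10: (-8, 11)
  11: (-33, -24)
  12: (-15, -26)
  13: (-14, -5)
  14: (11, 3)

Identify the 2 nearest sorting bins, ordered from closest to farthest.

Distances from (-8, -6):
2: 2
3: 24
4: 14
5: 29
6: 59
7: 26
8: 23
9: 18
10: 17
11: 43
12: 27
13: 7
14: 28
Sorted: 2 (2) < 13 (7) < 4 (14) < 10 (17) < …

2, 13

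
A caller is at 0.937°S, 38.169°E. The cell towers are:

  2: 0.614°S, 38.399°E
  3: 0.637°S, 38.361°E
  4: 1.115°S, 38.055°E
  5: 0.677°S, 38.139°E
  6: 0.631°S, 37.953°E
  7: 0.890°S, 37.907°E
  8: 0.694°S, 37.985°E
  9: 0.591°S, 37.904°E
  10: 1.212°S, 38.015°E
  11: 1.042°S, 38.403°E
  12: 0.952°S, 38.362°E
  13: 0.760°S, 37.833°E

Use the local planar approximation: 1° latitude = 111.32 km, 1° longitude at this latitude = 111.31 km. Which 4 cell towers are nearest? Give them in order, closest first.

Distances from 0.937°S, 38.169°E:
2: √((0.323·111.32)² + (0.230·111.31)²) = √(1292.85982 + 655.42656) = 44.139 km
3: √((0.300·111.32)² + (0.192·111.31)²) = √(1115.29282 + 456.74187) = 39.649 km
4: √((-0.178·111.32)² + (-0.114·111.31)²) = √(392.63264 + 161.01935) = 23.530 km
5: √((0.260·111.32)² + (-0.030·111.31)²) = √(837.70883 + 11.15092) = 29.135 km
6: √((0.306·111.32)² + (-0.216·111.31)²) = √(1160.35065 + 578.06393) = 41.694 km
7: √((0.047·111.32)² + (-0.262·111.31)²) = √(27.37424 + 850.49340) = 29.629 km
8: √((0.243·111.32)² + (-0.184·111.31)²) = √(731.74362 + 419.47300) = 33.930 km
9: √((0.346·111.32)² + (-0.265·111.31)²) = √(1483.53772 + 870.08186) = 48.514 km
10: √((-0.275·111.32)² + (-0.154·111.31)²) = √(937.15577 + 293.83925) = 35.086 km
11: √((-0.105·111.32)² + (0.234·111.31)²) = √(136.62337 + 678.42225) = 28.549 km
12: √((-0.015·111.32)² + (0.193·111.31)²) = √(2.78823 + 461.51198) = 21.548 km
13: √((0.177·111.32)² + (-0.336·111.31)²) = √(388.23343 + 1398.77197) = 42.273 km
Sorted: 12 (21.548 km) < 4 (23.530 km) < 11 (28.549 km) < 5 (29.135 km) < 7 (29.629 km) < 8 (33.930 km) < …

12, 4, 11, 5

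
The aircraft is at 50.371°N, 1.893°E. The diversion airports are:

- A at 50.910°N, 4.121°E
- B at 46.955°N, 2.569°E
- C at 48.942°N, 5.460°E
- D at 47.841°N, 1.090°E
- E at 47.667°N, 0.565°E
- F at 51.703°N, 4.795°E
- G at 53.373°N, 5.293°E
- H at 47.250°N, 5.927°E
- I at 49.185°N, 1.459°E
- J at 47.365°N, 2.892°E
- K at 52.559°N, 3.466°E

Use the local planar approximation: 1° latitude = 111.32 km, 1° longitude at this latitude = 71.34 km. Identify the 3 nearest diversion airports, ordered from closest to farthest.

I, A, F

Distances from 50.371°N, 1.893°E:
A: 169.894 km
B: 383.315 km
C: 300.100 km
D: 287.407 km
E: 315.566 km
F: 254.651 km
G: 412.930 km
H: 451.141 km
I: 135.607 km
J: 342.133 km
K: 268.176 km
Sorted: I (135.607 km) < A (169.894 km) < F (254.651 km) < K (268.176 km) < D (287.407 km) < …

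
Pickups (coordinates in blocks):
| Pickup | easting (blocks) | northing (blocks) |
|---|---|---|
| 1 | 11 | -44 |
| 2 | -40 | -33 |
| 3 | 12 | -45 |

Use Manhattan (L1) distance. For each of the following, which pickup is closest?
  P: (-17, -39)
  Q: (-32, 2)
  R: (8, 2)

P at (-17, -39):
  1: 33 blocks
  2: 29 blocks
  3: 35 blocks
  → nearest: 2 (29 blocks)
Q at (-32, 2):
  1: 89 blocks
  2: 43 blocks
  3: 91 blocks
  → nearest: 2 (43 blocks)
R at (8, 2):
  1: 49 blocks
  2: 83 blocks
  3: 51 blocks
  → nearest: 1 (49 blocks)

P→2; Q→2; R→1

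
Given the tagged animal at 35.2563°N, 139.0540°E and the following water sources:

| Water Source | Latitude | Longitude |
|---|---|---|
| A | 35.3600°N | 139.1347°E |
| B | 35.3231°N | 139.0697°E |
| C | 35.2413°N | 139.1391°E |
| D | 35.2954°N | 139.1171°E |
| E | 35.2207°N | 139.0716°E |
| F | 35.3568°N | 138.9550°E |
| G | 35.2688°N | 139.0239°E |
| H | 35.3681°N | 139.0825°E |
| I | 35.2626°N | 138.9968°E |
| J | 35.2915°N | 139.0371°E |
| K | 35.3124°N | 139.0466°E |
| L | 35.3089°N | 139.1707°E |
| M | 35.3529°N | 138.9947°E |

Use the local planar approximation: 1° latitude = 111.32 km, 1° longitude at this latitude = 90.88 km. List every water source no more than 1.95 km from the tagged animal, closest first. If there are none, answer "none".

Distances from 35.2563°N, 139.0540°E:
A: √((0.1037·111.32)² + (0.0807·90.88)²) = √(133.261258 + 53.787791) = 13.6766 km
B: √((0.0668·111.32)² + (0.0157·90.88)²) = √(55.296714 + 2.035804) = 7.5718 km
C: √((-0.0150·111.32)² + (0.0851·90.88)²) = √(2.788232 + 59.813024) = 7.9121 km
D: √((0.0391·111.32)² + (0.0631·90.88)²) = √(18.945231 + 32.884811) = 7.1993 km
E: √((-0.0356·111.32)² + (0.0176·90.88)²) = √(15.705306 + 2.558362) = 4.2736 km
F: √((0.1005·111.32)² + (-0.0990·90.88)²) = √(125.163736 + 80.948168) = 14.3566 km
G: √((0.0125·111.32)² + (-0.0301·90.88)²) = √(1.936272 + 7.482895) = 3.0691 km
H: √((0.1118·111.32)² + (0.0285·90.88)²) = √(154.892362 + 6.708514) = 12.7122 km
I: √((0.0063·111.32)² + (-0.0572·90.88)²) = √(0.491844 + 27.022697) = 5.2454 km
J: √((0.0352·111.32)² + (-0.0169·90.88)²) = √(15.354360 + 2.358903) = 4.2087 km
K: √((0.0561·111.32)² + (-0.0074·90.88)²) = √(39.000674 + 0.452272) = 6.2812 km
L: √((0.0526·111.32)² + (0.1167·90.88)²) = √(34.286084 + 112.480788) = 12.1147 km
M: √((0.0966·111.32)² + (-0.0593·90.88)²) = √(115.638020 + 29.043304) = 12.0284 km
Threshold 1.95 km: none within range.

none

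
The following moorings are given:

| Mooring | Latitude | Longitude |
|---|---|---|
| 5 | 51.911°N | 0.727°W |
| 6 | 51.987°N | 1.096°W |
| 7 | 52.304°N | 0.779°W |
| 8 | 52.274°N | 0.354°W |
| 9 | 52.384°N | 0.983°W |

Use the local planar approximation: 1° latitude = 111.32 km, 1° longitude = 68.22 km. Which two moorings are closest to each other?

7 and 9

Pairwise distances:
5–6: 26.557 km
5–7: 43.892 km
5–8: 47.754 km
5–9: 55.475 km
6–7: 41.388 km
6–8: 59.858 km
6–9: 44.861 km
7–8: 29.185 km
7–9: 16.522 km
8–9: 44.623 km
Closest pair: 7–9 at 16.522 km.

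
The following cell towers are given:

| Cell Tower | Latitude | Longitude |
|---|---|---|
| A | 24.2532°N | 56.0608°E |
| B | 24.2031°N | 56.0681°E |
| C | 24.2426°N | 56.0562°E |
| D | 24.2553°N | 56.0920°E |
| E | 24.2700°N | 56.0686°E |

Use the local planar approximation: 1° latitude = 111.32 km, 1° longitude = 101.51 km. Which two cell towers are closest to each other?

A and C

Pairwise distances:
A–B: 5.6261 km
A–C: 1.2690 km
A–D: 3.1757 km
A–E: 2.0309 km
B–C: 4.5600 km
B–D: 6.2970 km
B–E: 7.4475 km
C–D: 3.8994 km
C–E: 3.2997 km
D–E: 2.8844 km
Closest pair: A–C at 1.2690 km.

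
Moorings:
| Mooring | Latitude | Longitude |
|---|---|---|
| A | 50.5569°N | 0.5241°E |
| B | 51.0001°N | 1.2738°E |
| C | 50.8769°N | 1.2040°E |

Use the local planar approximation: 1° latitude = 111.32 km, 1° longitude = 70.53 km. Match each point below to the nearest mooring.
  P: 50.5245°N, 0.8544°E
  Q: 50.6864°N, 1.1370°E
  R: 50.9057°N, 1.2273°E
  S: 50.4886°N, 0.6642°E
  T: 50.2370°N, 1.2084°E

P→A; Q→C; R→C; S→A; T→A

P at 50.5245°N, 0.8544°E:
  A: 23.5736 km
  B: 60.6468 km
  C: 46.3348 km
  → nearest: A (23.5736 km)
Q at 50.6864°N, 1.1370°E:
  A: 45.5682 km
  B: 36.2295 km
  C: 21.7266 km
  → nearest: C (21.7266 km)
R at 50.9057°N, 1.2273°E:
  A: 62.9879 km
  B: 11.0085 km
  C: 3.6027 km
  → nearest: C (3.6027 km)
S at 50.4886°N, 0.6642°E:
  A: 12.4678 km
  B: 71.3496 km
  C: 57.6015 km
  → nearest: A (12.4678 km)
T at 50.2370°N, 1.2084°E:
  A: 59.9795 km
  B: 85.0734 km
  C: 71.2343 km
  → nearest: A (59.9795 km)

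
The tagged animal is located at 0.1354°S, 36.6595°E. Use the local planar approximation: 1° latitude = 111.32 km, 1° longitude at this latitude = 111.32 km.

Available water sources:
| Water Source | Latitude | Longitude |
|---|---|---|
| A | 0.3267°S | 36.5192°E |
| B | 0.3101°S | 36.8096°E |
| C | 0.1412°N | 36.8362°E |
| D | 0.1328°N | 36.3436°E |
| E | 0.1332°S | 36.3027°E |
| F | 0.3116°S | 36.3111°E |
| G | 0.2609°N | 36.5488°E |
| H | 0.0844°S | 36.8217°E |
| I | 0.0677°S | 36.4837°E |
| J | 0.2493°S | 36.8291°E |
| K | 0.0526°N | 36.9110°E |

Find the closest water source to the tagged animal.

H

Distances from 0.1354°S, 36.6595°E:
A: √((-0.1913·111.32)² + (-0.1403·111.32)²) = √(453.499002 + 243.928046) = 26.4088 km
B: √((-0.1747·111.32)² + (0.1501·111.32)²) = √(378.209301 + 279.195092) = 25.6399 km
C: √((0.2766·111.32)² + (0.1767·111.32)²) = √(948.092578 + 386.918499) = 36.5378 km
D: √((0.2682·111.32)² + (-0.3159·111.32)²) = √(891.382169 + 1236.646712) = 46.1306 km
E: √((0.0022·111.32)² + (-0.3568·111.32)²) = √(0.059978 + 1577.597054) = 39.7197 km
F: √((-0.1762·111.32)² + (-0.3484·111.32)²) = √(384.731905 + 1504.189968) = 43.4617 km
G: √((0.3963·111.32)² + (-0.1107·111.32)²) = √(1946.231691 + 151.859385) = 45.8049 km
H: √((0.0510·111.32)² + (0.1622·111.32)²) = √(32.231962 + 326.022892) = 18.9276 km
I: √((0.0677·111.32)² + (-0.1758·111.32)²) = √(56.796782 + 382.987092) = 20.9710 km
J: √((-0.1139·111.32)² + (0.1696·111.32)²) = √(160.765866 + 356.449567) = 22.7424 km
K: √((0.1880·111.32)² + (0.2515·111.32)²) = √(437.987881 + 783.830889) = 34.9545 km
Minimum: H at 18.9276 km.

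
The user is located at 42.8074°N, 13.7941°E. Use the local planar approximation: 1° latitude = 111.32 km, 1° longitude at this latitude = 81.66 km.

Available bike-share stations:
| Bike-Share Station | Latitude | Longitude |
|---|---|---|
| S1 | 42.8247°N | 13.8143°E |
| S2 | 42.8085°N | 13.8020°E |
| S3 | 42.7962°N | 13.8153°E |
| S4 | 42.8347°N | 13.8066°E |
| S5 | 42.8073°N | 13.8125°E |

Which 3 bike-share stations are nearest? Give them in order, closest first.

Distances from 42.8074°N, 13.7941°E:
S1: √((0.0173·111.32)² + (0.0202·81.66)²) = √(3.708844 + 2.720956) = 2.5357 km
S2: √((0.0011·111.32)² + (0.0079·81.66)²) = √(0.014994 + 0.416172) = 0.6566 km
S3: √((-0.0112·111.32)² + (0.0212·81.66)²) = √(1.554470 + 2.997026) = 2.1334 km
S4: √((0.0273·111.32)² + (0.0125·81.66)²) = √(9.235740 + 1.041931) = 3.2059 km
S5: √((-0.0001·111.32)² + (0.0184·81.66)²) = √(0.000124 + 2.257638) = 1.5026 km
Sorted: S2 (0.6566 km) < S5 (1.5026 km) < S3 (2.1334 km) < S1 (2.5357 km) < S4 (3.2059 km)

S2, S5, S3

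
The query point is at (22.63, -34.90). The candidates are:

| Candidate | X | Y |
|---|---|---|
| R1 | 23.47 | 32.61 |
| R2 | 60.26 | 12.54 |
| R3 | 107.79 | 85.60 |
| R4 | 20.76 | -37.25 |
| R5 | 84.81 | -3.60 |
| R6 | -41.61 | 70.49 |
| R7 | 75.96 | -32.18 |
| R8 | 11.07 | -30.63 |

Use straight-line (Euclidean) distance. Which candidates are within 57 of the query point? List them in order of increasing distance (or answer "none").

Distances from (22.63, -34.90):
R1: √((0.84)² + (67.51)²) = √(0.7056 + 4557.6001) = 67.52
R2: √((37.63)² + (47.44)²) = √(1416.0169 + 2250.5536) = 60.55
R3: √((85.16)² + (120.50)²) = √(7252.2256 + 14520.2500) = 147.55
R4: √((-1.87)² + (-2.35)²) = √(3.4969 + 5.5225) = 3.00
R5: √((62.18)² + (31.30)²) = √(3866.3524 + 979.6900) = 69.61
R6: √((-64.24)² + (105.39)²) = √(4126.7776 + 11107.0521) = 123.43
R7: √((53.33)² + (2.72)²) = √(2844.0889 + 7.3984) = 53.40
R8: √((-11.56)² + (4.27)²) = √(133.6336 + 18.2329) = 12.32
Threshold 57: R4 (3.00), R8 (12.32), R7 (53.40) are within range.

R4, R8, R7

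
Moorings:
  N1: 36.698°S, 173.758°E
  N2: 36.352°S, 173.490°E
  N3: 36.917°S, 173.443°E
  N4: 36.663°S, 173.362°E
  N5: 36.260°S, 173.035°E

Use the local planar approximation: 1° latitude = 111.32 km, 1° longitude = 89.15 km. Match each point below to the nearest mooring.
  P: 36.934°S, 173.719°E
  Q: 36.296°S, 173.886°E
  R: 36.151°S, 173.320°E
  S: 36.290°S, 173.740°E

P at 36.934°S, 173.719°E:
  N1: 26.501 km
  N2: 67.929 km
  N3: 24.678 km
  N4: 43.852 km
  N5: 96.684 km
  → nearest: N3 (24.678 km)
Q at 36.296°S, 173.886°E:
  N1: 46.183 km
  N2: 35.850 km
  N3: 79.616 km
  N4: 62.059 km
  N5: 75.972 km
  → nearest: N2 (35.850 km)
R at 36.151°S, 173.320°E:
  N1: 72.336 km
  N2: 27.025 km
  N3: 85.973 km
  N4: 57.119 km
  N5: 28.156 km
  → nearest: N2 (27.025 km)
S at 36.290°S, 173.740°E:
  N1: 45.447 km
  N2: 23.332 km
  N3: 74.651 km
  N4: 53.476 km
  N5: 62.939 km
  → nearest: N2 (23.332 km)

P→N3; Q→N2; R→N2; S→N2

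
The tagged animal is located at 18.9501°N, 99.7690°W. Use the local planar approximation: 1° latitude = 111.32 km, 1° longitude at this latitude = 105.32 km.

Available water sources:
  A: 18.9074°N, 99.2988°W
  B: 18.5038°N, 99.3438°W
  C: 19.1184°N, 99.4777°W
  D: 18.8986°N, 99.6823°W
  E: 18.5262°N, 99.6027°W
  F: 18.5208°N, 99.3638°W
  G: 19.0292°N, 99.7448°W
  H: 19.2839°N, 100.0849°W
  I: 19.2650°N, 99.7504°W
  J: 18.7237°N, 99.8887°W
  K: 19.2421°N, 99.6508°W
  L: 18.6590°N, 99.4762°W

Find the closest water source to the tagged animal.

G

Distances from 18.9501°N, 99.7690°W:
A: √((-0.0427·111.32)² + (0.4702·105.32)²) = √(22.594469 + 2452.375397) = 49.7491 km
B: √((-0.4463·111.32)² + (0.4252·105.32)²) = √(2468.312650 + 2005.433256) = 66.8861 km
C: √((0.1683·111.32)² + (0.2913·105.32)²) = √(351.006070 + 941.244974) = 35.9479 km
D: √((-0.0515·111.32)² + (0.0867·105.32)²) = √(32.867060 + 83.379617) = 10.7818 km
E: √((-0.4239·111.32)² + (0.1663·105.32)²) = √(2226.759062 + 306.765277) = 50.3341 km
F: √((-0.4293·111.32)² + (0.4052·105.32)²) = √(2283.853132 + 1821.212298) = 64.0708 km
G: √((0.0791·111.32)² + (0.0242·105.32)²) = √(77.535280 + 6.496096) = 9.1669 km
H: √((0.3338·111.32)² + (-0.3159·105.32)²) = √(1380.762743 + 1106.932026) = 49.8768 km
I: √((0.3149·111.32)² + (0.0186·105.32)²) = √(1228.829749 + 3.837493) = 35.1094 km
J: √((-0.2264·111.32)² + (-0.1197·105.32)²) = √(635.183547 + 158.931507) = 28.1800 km
K: √((0.2920·111.32)² + (0.1182·105.32)²) = √(1056.603630 + 154.973219) = 34.8077 km
L: √((-0.2911·111.32)² + (0.2928·105.32)²) = √(1050.100357 + 950.963495) = 44.7333 km
Minimum: G at 9.1669 km.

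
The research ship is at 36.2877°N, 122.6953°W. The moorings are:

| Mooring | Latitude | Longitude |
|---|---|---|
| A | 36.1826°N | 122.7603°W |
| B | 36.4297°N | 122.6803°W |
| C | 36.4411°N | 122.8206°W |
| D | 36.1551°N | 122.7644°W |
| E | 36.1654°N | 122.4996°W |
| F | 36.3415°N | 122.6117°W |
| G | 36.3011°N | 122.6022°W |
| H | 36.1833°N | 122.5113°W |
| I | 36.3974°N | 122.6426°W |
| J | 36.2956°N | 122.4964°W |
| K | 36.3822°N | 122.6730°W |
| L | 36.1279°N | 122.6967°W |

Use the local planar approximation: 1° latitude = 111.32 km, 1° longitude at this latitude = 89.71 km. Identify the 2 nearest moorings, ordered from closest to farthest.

Distances from 36.2877°N, 122.6953°W:
A: √((-0.1051·111.32)² + (-0.0650·89.71)²) = √(136.883729 + 34.002310) = 13.0723 km
B: √((0.1420·111.32)² + (0.0150·89.71)²) = √(249.875159 + 1.810774) = 15.8646 km
C: √((0.1534·111.32)² + (-0.1253·89.71)²) = √(291.606442 + 126.352505) = 20.4440 km
D: √((-0.1326·111.32)² + (-0.0691·89.71)²) = √(217.888066 + 38.427117) = 16.0098 km
E: √((-0.1223·111.32)² + (0.1957·89.71)²) = √(185.352868 + 308.221809) = 22.2165 km
F: √((0.0538·111.32)² + (0.0836·89.71)²) = √(35.868313 + 56.246340) = 9.5976 km
G: √((0.0134·111.32)² + (0.0931·89.71)²) = √(2.225133 + 69.755921) = 8.4842 km
H: √((-0.1044·111.32)² + (0.1840·89.71)²) = √(135.066421 + 272.469164) = 20.1875 km
I: √((0.1097·111.32)² + (0.0527·89.71)²) = √(149.128157 + 22.351308) = 13.0950 km
J: √((0.0079·111.32)² + (0.1989·89.71)²) = √(0.773394 + 318.384033) = 17.8650 km
K: √((0.0945·111.32)² + (0.0223·89.71)²) = √(110.664930 + 4.002132) = 10.7083 km
L: √((-0.1598·111.32)² + (-0.0014·89.71)²) = √(316.446244 + 0.015774) = 17.7894 km
Sorted: G (8.4842 km) < F (9.5976 km) < K (10.7083 km) < A (13.0723 km) < …

G, F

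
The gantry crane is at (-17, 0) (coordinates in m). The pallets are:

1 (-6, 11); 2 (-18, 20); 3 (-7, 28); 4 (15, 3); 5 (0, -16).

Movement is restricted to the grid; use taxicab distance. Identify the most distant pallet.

Distances from (-17, 0):
1: |11| + |11| = 11 + 11 = 22 m
2: |-1| + |20| = 1 + 20 = 21 m
3: |10| + |28| = 10 + 28 = 38 m
4: |32| + |3| = 32 + 3 = 35 m
5: |17| + |-16| = 17 + 16 = 33 m
Maximum: 3 at 38 m.

3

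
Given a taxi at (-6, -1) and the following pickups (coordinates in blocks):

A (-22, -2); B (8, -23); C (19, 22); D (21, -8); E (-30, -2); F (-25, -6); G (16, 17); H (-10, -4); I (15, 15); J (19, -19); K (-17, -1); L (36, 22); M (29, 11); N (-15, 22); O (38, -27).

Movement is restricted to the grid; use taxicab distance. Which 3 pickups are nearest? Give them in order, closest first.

Distances from (-6, -1):
A: |-16| + |-1| = 16 + 1 = 17 blocks
B: |14| + |-22| = 14 + 22 = 36 blocks
C: |25| + |23| = 25 + 23 = 48 blocks
D: |27| + |-7| = 27 + 7 = 34 blocks
E: |-24| + |-1| = 24 + 1 = 25 blocks
F: |-19| + |-5| = 19 + 5 = 24 blocks
G: |22| + |18| = 22 + 18 = 40 blocks
H: |-4| + |-3| = 4 + 3 = 7 blocks
I: |21| + |16| = 21 + 16 = 37 blocks
J: |25| + |-18| = 25 + 18 = 43 blocks
K: |-11| + |0| = 11 + 0 = 11 blocks
L: |42| + |23| = 42 + 23 = 65 blocks
M: |35| + |12| = 35 + 12 = 47 blocks
N: |-9| + |23| = 9 + 23 = 32 blocks
O: |44| + |-26| = 44 + 26 = 70 blocks
Sorted: H (7 blocks) < K (11 blocks) < A (17 blocks) < F (24 blocks) < E (25 blocks) < …

H, K, A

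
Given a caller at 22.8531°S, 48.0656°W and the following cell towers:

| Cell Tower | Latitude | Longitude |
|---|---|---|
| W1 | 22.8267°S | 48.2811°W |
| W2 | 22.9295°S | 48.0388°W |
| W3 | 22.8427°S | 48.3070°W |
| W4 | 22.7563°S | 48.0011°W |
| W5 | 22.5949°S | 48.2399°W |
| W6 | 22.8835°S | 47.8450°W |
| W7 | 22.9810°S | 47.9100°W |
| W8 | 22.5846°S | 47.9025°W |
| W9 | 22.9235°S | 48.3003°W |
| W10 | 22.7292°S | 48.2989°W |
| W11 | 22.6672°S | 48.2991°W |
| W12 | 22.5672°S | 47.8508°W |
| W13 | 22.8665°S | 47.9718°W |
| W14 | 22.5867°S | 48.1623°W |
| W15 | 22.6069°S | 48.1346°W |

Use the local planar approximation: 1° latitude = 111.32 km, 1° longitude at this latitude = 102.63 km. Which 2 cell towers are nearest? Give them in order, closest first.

Distances from 22.8531°S, 48.0656°W:
W1: √((0.0264·111.32)² + (-0.2155·102.63)²) = √(8.636828 + 489.151294) = 22.3112 km
W2: √((-0.0764·111.32)² + (0.0268·102.63)²) = √(72.332440 + 7.565162) = 8.9385 km
W3: √((0.0104·111.32)² + (-0.2414·102.63)²) = √(1.340334 + 613.794778) = 24.8019 km
W4: √((0.0968·111.32)² + (0.0645·102.63)²) = √(116.117348 + 43.819568) = 12.6466 km
W5: √((0.2582·111.32)² + (-0.1743·102.63)²) = √(826.149931 + 319.995177) = 33.8548 km
W6: √((-0.0304·111.32)² + (0.2206·102.63)²) = √(11.452322 + 512.577660) = 22.8917 km
W7: √((-0.1279·111.32)² + (0.1556·102.63)²) = √(202.715746 + 255.016243) = 21.3947 km
W8: √((0.2685·111.32)² + (0.1631·102.63)²) = √(893.377428 + 280.192548) = 34.2574 km
W9: √((-0.0704·111.32)² + (-0.2347·102.63)²) = √(61.417440 + 580.196142) = 25.3301 km
W10: √((0.1239·111.32)² + (-0.2333·102.63)²) = √(190.234380 + 573.294975) = 27.6320 km
W11: √((0.1859·111.32)² + (-0.2335·102.63)²) = √(428.257695 + 574.278328) = 31.6628 km
W12: √((0.2859·111.32)² + (0.2148·102.63)²) = √(1012.918973 + 485.978674) = 38.7156 km
W13: √((-0.0134·111.32)² + (0.0938·102.63)²) = √(2.225133 + 92.673237) = 9.7416 km
W14: √((0.2664·111.32)² + (-0.0967·102.63)²) = √(879.457458 + 98.492147) = 31.2722 km
W15: √((0.2462·111.32)² + (-0.0690·102.63)²) = √(751.142772 + 50.147217) = 28.3071 km
Sorted: W2 (8.9385 km) < W13 (9.7416 km) < W4 (12.6466 km) < W7 (21.3947 km) < …

W2, W13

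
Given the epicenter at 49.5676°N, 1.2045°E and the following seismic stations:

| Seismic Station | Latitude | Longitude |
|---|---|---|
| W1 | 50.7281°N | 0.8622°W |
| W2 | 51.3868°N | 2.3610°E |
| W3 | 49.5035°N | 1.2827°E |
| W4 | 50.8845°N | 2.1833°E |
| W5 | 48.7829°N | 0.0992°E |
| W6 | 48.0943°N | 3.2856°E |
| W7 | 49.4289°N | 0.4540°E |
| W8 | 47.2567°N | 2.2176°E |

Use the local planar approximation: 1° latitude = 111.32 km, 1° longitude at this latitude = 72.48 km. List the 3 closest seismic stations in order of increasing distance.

Distances from 49.5676°N, 1.2045°E:
W1: 197.8070 km
W2: 219.1757 km
W3: 9.1128 km
W4: 162.8611 km
W5: 118.5262 km
W6: 222.8243 km
W7: 56.5451 km
W8: 267.5241 km
Sorted: W3 (9.1128 km) < W7 (56.5451 km) < W5 (118.5262 km) < W4 (162.8611 km) < W1 (197.8070 km) < …

W3, W7, W5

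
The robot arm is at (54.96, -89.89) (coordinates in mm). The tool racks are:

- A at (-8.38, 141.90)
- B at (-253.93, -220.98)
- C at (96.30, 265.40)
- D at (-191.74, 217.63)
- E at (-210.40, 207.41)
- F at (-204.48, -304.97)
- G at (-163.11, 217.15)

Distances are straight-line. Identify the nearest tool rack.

Distances from (54.96, -89.89):
A: 240.29 mm
B: 335.56 mm
C: 357.69 mm
D: 394.25 mm
E: 398.50 mm
F: 337.00 mm
G: 376.60 mm
Minimum: A at 240.29 mm.

A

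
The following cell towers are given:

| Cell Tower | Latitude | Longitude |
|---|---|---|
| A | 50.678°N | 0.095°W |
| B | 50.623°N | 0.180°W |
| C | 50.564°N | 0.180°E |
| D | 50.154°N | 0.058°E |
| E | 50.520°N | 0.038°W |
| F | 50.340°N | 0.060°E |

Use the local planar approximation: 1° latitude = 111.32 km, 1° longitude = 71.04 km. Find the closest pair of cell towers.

A and B

Pairwise distances:
A–B: √((-0.055·111.32)² + (-0.085·71.04)²) = √(37.48623 + 36.46227) = 8.599 km
A–C: √((-0.114·111.32)² + (0.275·71.04)²) = √(161.04828 + 381.65530) = 23.296 km
A–D: √((-0.524·111.32)² + (0.153·71.04)²) = √(3402.58489 + 118.13777) = 59.336 km
A–E: √((-0.158·111.32)² + (0.057·71.04)²) = √(309.35744 + 16.39667) = 18.049 km
A–F: √((-0.338·111.32)² + (0.155·71.04)²) = √(1415.72792 + 121.24653) = 39.204 km
B–C: √((-0.059·111.32)² + (0.360·71.04)²) = √(43.13705 + 654.04994) = 26.404 km
B–D: √((-0.469·111.32)² + (0.238·71.04)²) = √(2725.78803 + 285.86423) = 54.879 km
B–E: √((-0.103·111.32)² + (0.142·71.04)²) = √(131.46824 + 101.76129) = 15.272 km
B–F: √((-0.283·111.32)² + (0.240·71.04)²) = √(992.47429 + 290.68886) = 35.821 km
C–D: √((-0.410·111.32)² + (-0.122·71.04)²) = √(2083.11914 + 75.11481) = 46.457 km
C–E: √((-0.044·111.32)² + (-0.218·71.04)²) = √(23.99119 + 239.83850) = 16.243 km
C–F: √((-0.224·111.32)² + (-0.120·71.04)²) = √(621.78814 + 72.67222) = 26.353 km
D–E: √((0.366·111.32)² + (-0.096·71.04)²) = √(1660.00183 + 46.51022) = 41.310 km
D–F: √((0.186·111.32)² + (0.002·71.04)²) = √(428.71856 + 0.02019) = 20.706 km
E–F: √((-0.180·111.32)² + (0.098·71.04)²) = √(401.50541 + 48.46833) = 21.213 km
Closest pair: A–B at 8.599 km.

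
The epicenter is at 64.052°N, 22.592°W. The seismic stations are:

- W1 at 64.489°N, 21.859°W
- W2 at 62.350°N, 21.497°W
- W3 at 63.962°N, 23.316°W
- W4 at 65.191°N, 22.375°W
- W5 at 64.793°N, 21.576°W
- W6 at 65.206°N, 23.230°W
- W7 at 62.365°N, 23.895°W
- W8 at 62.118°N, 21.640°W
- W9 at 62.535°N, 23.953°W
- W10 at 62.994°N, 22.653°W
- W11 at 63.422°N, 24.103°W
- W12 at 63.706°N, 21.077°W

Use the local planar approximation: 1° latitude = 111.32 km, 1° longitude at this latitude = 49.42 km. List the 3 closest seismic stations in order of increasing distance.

W3, W1, W12

Distances from 64.052°N, 22.592°W:
W1: 60.653 km
W2: 197.043 km
W3: 37.156 km
W4: 127.246 km
W5: 96.568 km
W6: 132.276 km
W7: 198.530 km
W8: 220.374 km
W9: 181.774 km
W10: 117.815 km
W11: 102.443 km
W12: 84.198 km
Sorted: W3 (37.156 km) < W1 (60.653 km) < W12 (84.198 km) < W5 (96.568 km) < W11 (102.443 km) < …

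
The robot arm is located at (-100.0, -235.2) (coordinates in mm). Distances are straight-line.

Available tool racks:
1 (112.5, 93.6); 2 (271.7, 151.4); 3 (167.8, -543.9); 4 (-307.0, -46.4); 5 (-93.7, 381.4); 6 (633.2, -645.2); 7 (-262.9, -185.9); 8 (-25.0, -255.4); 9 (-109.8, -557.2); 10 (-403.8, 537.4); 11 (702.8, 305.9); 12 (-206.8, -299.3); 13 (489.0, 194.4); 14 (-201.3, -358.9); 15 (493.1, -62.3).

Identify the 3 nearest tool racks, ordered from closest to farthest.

Distances from (-100.0, -235.2):
1: 391.5 mm
2: 536.3 mm
3: 408.7 mm
4: 280.2 mm
5: 616.6 mm
6: 840.0 mm
7: 170.2 mm
8: 77.7 mm
9: 322.1 mm
10: 830.2 mm
11: 968.1 mm
12: 124.6 mm
13: 729.0 mm
14: 159.9 mm
15: 617.8 mm
Sorted: 8 (77.7 mm) < 12 (124.6 mm) < 14 (159.9 mm) < 7 (170.2 mm) < 4 (280.2 mm) < …

8, 12, 14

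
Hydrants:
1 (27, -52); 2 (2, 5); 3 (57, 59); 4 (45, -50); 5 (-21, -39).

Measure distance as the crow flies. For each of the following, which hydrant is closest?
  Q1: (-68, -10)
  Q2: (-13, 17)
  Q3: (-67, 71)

Q1→5; Q2→2; Q3→2

Q1 at (-68, -10):
  1: 103.9
  2: 71.6
  3: 142.8
  4: 119.9
  5: 55.2
  → nearest: 5 (55.2)
Q2 at (-13, 17):
  1: 79.8
  2: 19.2
  3: 81.6
  4: 88.6
  5: 56.6
  → nearest: 2 (19.2)
Q3 at (-67, 71):
  1: 154.8
  2: 95.5
  3: 124.6
  4: 164.9
  5: 119.2
  → nearest: 2 (95.5)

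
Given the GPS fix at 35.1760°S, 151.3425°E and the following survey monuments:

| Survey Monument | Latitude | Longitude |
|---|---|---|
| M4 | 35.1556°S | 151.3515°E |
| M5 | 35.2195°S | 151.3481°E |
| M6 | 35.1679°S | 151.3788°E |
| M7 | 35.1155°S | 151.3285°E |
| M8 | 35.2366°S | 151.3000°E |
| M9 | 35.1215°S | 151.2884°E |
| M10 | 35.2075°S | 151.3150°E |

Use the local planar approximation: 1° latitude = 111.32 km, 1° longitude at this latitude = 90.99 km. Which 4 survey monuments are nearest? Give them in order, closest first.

M4, M6, M10, M5

Distances from 35.1760°S, 151.3425°E:
M4: √((0.0204·111.32)² + (0.0090·90.99)²) = √(5.157114 + 0.670614) = 2.4141 km
M5: √((-0.0435·111.32)² + (0.0056·90.99)²) = √(23.449031 + 0.259635) = 4.8692 km
M6: √((0.0081·111.32)² + (0.0363·90.99)²) = √(0.813048 + 10.909393) = 3.4238 km
M7: √((0.0605·111.32)² + (-0.0140·90.99)²) = √(45.358339 + 1.622719) = 6.8543 km
M8: √((-0.0606·111.32)² + (-0.0425·90.99)²) = √(45.508408 + 14.954269) = 7.7758 km
M9: √((0.0545·111.32)² + (-0.0541·90.99)²) = √(36.807761 + 24.231587) = 7.8128 km
M10: √((-0.0315·111.32)² + (-0.0275·90.99)²) = √(12.296103 + 6.261130) = 4.3078 km
Sorted: M4 (2.4141 km) < M6 (3.4238 km) < M10 (4.3078 km) < M5 (4.8692 km) < M7 (6.8543 km) < M8 (7.7758 km) < …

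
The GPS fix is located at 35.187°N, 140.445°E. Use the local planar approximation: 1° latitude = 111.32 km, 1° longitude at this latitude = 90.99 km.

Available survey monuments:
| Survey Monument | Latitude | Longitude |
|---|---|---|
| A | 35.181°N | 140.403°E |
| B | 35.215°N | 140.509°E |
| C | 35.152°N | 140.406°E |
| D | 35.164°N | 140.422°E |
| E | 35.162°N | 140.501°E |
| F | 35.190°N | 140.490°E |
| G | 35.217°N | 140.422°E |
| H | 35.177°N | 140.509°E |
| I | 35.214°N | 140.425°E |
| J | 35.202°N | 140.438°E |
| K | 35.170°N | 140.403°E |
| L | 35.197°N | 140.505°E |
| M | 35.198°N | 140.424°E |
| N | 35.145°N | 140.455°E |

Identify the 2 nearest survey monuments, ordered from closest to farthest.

Distances from 35.187°N, 140.445°E:
A: 3.880 km
B: 6.605 km
C: 5.270 km
D: 3.307 km
E: 5.806 km
F: 4.108 km
G: 3.941 km
H: 5.929 km
I: 3.514 km
J: 1.787 km
K: 4.264 km
L: 5.572 km
M: 2.269 km
N: 4.763 km
Sorted: J (1.787 km) < M (2.269 km) < D (3.307 km) < I (3.514 km) < …

J, M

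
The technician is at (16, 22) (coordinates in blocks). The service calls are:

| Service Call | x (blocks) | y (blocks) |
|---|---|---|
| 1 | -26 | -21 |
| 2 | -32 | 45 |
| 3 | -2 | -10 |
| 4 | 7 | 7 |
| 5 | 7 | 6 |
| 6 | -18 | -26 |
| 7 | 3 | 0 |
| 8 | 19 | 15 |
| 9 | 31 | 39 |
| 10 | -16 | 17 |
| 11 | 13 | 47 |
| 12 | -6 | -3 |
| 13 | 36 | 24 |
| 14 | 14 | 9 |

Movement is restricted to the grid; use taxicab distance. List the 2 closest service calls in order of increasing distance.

8, 14

Distances from (16, 22):
1: 85 blocks
2: 71 blocks
3: 50 blocks
4: 24 blocks
5: 25 blocks
6: 82 blocks
7: 35 blocks
8: 10 blocks
9: 32 blocks
10: 37 blocks
11: 28 blocks
12: 47 blocks
13: 22 blocks
14: 15 blocks
Sorted: 8 (10 blocks) < 14 (15 blocks) < 13 (22 blocks) < 4 (24 blocks) < …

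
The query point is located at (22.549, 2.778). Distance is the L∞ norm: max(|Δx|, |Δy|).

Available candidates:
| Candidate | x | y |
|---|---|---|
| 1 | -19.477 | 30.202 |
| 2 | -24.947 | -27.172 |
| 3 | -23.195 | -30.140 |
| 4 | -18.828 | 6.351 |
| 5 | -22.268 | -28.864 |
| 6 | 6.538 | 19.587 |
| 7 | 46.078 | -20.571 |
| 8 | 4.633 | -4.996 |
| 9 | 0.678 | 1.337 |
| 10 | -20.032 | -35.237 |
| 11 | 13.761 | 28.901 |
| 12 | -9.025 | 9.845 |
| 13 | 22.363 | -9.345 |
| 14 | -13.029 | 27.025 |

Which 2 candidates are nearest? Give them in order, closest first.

Distances from (22.549, 2.778):
1: 42.026
2: 47.496
3: 45.744
4: 41.377
5: 44.817
6: 16.809
7: 23.529
8: 17.916
9: 21.871
10: 42.581
11: 26.123
12: 31.574
13: 12.123
14: 35.578
Sorted: 13 (12.123) < 6 (16.809) < 8 (17.916) < 9 (21.871) < …

13, 6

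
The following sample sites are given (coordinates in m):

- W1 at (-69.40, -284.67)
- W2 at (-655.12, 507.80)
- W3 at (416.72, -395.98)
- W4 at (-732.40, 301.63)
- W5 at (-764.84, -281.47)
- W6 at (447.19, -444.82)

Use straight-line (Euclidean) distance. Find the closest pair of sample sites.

Pairwise distances:
W3–W6: 57.57 m
W2–W4: 220.18 m
W1–W3: 498.70 m
W1–W6: 540.84 m
W4–W5: 584.00 m
W1–W5: 695.45 m
W2–W5: 796.86 m
W1–W4: 885.05 m
W1–W2: 985.43 m
W3–W5: 1187.10 m
W5–W6: 1222.99 m
W3–W4: 1344.30 m
W4–W6: 1395.93 m
W2–W3: 1402.02 m
W2–W6: 1456.91 m
Closest pair: W3–W6 at 57.57 m.

W3 and W6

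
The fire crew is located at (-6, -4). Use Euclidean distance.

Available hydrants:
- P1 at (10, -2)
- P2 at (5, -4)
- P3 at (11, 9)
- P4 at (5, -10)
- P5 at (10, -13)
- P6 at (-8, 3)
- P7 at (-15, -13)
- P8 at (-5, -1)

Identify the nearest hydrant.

P8

Distances from (-6, -4):
P1: √((16)² + (2)²) = √(256.000 + 4.000) = 16.1
P2: √((11)² + (0)²) = √(121.000 + 0.000) = 11.0
P3: √((17)² + (13)²) = √(289.000 + 169.000) = 21.4
P4: √((11)² + (-6)²) = √(121.000 + 36.000) = 12.5
P5: √((16)² + (-9)²) = √(256.000 + 81.000) = 18.4
P6: √((-2)² + (7)²) = √(4.000 + 49.000) = 7.3
P7: √((-9)² + (-9)²) = √(81.000 + 81.000) = 12.7
P8: √((1)² + (3)²) = √(1.000 + 9.000) = 3.2
Minimum: P8 at 3.2.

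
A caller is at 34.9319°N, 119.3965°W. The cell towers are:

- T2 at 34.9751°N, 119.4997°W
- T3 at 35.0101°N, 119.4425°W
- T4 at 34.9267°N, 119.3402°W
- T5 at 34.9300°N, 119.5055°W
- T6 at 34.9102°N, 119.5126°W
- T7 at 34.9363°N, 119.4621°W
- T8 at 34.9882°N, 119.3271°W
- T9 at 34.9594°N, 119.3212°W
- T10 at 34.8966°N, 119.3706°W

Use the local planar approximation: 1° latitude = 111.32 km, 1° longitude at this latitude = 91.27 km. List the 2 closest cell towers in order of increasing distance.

T10, T4

Distances from 34.9319°N, 119.3965°W:
T2: √((0.0432·111.32)² + (-0.1032·91.27)²) = √(23.126712 + 88.718767) = 10.5757 km
T3: √((0.0782·111.32)² + (-0.0460·91.27)²) = √(75.780925 + 17.626730) = 9.6648 km
T4: √((-0.0052·111.32)² + (0.0563·91.27)²) = √(0.335084 + 26.404193) = 5.1710 km
T5: √((-0.0019·111.32)² + (-0.1090·91.27)²) = √(0.044736 + 98.971259) = 9.9507 km
T6: √((-0.0217·111.32)² + (-0.1161·91.27)²) = √(5.835336 + 112.284689) = 10.8683 km
T7: √((0.0044·111.32)² + (-0.0656·91.27)²) = √(0.239912 + 35.847905) = 6.0073 km
T8: √((0.0563·111.32)² + (0.0694·91.27)²) = √(39.279250 + 40.121304) = 8.9107 km
T9: √((0.0275·111.32)² + (0.0753·91.27)²) = √(9.371558 + 47.233057) = 7.5236 km
T10: √((-0.0353·111.32)² + (0.0259·91.27)²) = √(15.441725 + 5.587990) = 4.5858 km
Sorted: T10 (4.5858 km) < T4 (5.1710 km) < T7 (6.0073 km) < T9 (7.5236 km) < …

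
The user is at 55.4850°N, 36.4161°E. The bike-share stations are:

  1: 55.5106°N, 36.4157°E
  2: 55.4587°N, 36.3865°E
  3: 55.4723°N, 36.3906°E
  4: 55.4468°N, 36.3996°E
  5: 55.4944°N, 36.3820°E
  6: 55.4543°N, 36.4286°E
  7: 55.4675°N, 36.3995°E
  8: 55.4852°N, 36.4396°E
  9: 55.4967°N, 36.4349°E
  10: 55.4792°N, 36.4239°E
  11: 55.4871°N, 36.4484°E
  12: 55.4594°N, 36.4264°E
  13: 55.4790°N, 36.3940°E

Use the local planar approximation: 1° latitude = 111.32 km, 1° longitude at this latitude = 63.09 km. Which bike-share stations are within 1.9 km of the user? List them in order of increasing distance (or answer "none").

Distances from 55.4850°N, 36.4161°E:
1: 2.8499 km
2: 3.4726 km
3: 2.1417 km
4: 4.3780 km
5: 2.3924 km
6: 3.5073 km
7: 2.2118 km
8: 1.4828 km
9: 1.7616 km
10: 0.8118 km
11: 2.0512 km
12: 2.9229 km
13: 1.5460 km
Threshold 1.9 km: 10 (0.8118 km), 8 (1.4828 km), 13 (1.5460 km), 9 (1.7616 km) are within range.

10, 8, 13, 9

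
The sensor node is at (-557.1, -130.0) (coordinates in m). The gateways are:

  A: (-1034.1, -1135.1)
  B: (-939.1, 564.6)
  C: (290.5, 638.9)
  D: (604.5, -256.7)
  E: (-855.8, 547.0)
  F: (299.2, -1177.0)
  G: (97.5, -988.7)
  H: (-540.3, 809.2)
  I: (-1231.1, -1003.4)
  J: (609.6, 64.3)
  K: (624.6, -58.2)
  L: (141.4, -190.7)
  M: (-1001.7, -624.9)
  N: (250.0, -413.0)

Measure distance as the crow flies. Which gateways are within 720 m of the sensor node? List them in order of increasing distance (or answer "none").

Distances from (-557.1, -130.0):
A: √((-477.0)² + (-1005.1)²) = √(227529.000 + 1010226.010) = 1112.5 m
B: √((-382.0)² + (694.6)²) = √(145924.000 + 482469.160) = 792.7 m
C: √((847.6)² + (768.9)²) = √(718425.760 + 591207.210) = 1144.4 m
D: √((1161.6)² + (-126.7)²) = √(1349314.560 + 16052.890) = 1168.5 m
E: √((-298.7)² + (677.0)²) = √(89221.690 + 458329.000) = 740.0 m
F: √((856.3)² + (-1047.0)²) = √(733249.690 + 1096209.000) = 1352.6 m
G: √((654.6)² + (-858.7)²) = √(428501.160 + 737365.690) = 1079.8 m
H: √((16.8)² + (939.2)²) = √(282.240 + 882096.640) = 939.4 m
I: √((-674.0)² + (-873.4)²) = √(454276.000 + 762827.560) = 1103.2 m
J: √((1166.7)² + (194.3)²) = √(1361188.890 + 37752.490) = 1182.8 m
K: √((1181.7)² + (71.8)²) = √(1396414.890 + 5155.240) = 1183.9 m
L: √((698.5)² + (-60.7)²) = √(487902.250 + 3684.490) = 701.1 m
M: √((-444.6)² + (-494.9)²) = √(197669.160 + 244926.010) = 665.3 m
N: √((807.1)² + (-283.0)²) = √(651410.410 + 80089.000) = 855.3 m
Threshold 720 m: M (665.3 m), L (701.1 m) are within range.

M, L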